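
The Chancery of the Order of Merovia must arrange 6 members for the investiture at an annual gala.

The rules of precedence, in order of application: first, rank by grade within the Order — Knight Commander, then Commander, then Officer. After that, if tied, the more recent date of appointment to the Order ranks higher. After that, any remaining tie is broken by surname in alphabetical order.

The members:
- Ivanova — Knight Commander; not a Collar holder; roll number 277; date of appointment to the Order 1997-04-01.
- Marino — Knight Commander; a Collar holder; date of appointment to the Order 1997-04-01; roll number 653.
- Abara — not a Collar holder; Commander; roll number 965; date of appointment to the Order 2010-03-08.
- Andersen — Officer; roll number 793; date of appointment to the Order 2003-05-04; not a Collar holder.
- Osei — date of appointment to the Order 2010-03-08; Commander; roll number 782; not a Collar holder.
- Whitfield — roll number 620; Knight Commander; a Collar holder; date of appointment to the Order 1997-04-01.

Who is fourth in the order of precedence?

By grade within the Order: Ivanova, Marino and Whitfield (Knight Commander); then Abara and Osei (Commander); then Andersen (Officer).
Ivanova, Marino and Whitfield all have date of appointment to the Order 1997-04-01, so the next rule applies.
Among Ivanova, Marino and Whitfield, alphabetically by surname: Ivanova before Marino before Whitfield.
Abara and Osei both have date of appointment to the Order 2010-03-08, so the next rule applies.
Among Abara and Osei, alphabetically by surname: Abara before Osei.
Order: Ivanova, Marino, Whitfield, Abara, Osei, Andersen.

Abara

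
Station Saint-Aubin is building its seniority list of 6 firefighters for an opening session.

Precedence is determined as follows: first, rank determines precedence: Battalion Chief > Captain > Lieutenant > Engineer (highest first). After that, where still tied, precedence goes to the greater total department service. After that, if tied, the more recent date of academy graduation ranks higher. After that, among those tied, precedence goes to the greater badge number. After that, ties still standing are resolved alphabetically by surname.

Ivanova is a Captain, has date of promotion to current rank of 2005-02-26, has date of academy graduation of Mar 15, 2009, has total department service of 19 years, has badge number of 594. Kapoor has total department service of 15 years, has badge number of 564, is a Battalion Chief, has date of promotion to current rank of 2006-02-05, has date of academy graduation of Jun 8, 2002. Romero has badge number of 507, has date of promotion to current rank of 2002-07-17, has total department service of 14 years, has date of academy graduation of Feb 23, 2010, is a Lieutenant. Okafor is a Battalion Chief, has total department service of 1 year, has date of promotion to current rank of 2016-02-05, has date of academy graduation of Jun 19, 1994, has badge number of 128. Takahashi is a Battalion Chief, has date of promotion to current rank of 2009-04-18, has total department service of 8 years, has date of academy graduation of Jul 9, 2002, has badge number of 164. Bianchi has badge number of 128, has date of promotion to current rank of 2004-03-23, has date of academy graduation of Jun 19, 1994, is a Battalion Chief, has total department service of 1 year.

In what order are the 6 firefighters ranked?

Kapoor, Takahashi, Bianchi, Okafor, Ivanova, Romero

By rank: Kapoor, Takahashi, Bianchi and Okafor (Battalion Chief); then Ivanova (Captain); then Romero (Lieutenant).
Among Kapoor, Takahashi, Bianchi and Okafor, by total department service (higher first): Kapoor (15 years) before Takahashi (8 years) before Bianchi and Okafor (1 year).
Bianchi and Okafor both have date of academy graduation Jun 19, 1994, so the next rule applies.
Bianchi and Okafor both have badge number 128, so the next rule applies.
Among Bianchi and Okafor, alphabetically by surname: Bianchi before Okafor.
Full order: Kapoor, Takahashi, Bianchi, Okafor, Ivanova, Romero.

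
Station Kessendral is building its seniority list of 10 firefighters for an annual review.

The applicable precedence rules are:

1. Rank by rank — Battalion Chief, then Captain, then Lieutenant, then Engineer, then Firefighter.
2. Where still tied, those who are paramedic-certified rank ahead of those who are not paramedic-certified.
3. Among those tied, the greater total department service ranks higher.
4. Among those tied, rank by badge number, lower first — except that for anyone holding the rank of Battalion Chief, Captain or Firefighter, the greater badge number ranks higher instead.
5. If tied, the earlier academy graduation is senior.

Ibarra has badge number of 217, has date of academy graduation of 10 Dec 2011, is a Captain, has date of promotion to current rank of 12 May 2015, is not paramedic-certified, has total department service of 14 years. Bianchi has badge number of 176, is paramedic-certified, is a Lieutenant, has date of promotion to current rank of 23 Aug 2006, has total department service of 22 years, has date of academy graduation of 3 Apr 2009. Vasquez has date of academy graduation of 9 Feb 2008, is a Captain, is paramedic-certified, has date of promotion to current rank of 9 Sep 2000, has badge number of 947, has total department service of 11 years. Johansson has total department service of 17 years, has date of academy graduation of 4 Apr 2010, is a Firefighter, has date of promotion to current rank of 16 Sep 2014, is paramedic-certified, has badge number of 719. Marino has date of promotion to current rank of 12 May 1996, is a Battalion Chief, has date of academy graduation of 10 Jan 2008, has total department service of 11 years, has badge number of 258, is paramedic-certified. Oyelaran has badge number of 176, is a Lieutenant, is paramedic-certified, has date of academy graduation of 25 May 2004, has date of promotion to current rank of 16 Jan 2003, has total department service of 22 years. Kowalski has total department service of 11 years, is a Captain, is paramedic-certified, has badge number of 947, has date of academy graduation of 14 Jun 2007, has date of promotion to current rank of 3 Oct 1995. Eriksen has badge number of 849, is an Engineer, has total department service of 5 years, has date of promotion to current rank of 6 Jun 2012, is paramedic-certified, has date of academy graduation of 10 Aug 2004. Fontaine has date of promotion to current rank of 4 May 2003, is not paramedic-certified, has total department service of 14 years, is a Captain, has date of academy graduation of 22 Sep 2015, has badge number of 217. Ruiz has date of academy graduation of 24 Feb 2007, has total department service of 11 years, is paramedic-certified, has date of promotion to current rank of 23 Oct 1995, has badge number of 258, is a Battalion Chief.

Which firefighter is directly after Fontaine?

Oyelaran

By rank: Ruiz and Marino (Battalion Chief); then Kowalski, Vasquez, Ibarra and Fontaine (Captain); then Oyelaran and Bianchi (Lieutenant); then Eriksen (Engineer); then Johansson (Firefighter).
Ruiz and Marino are each paramedic-certified, so the next rule applies.
Ruiz and Marino both have total department service 11 years, so the next rule applies.
Ruiz and Marino both have badge number 258, so the next rule applies.
Among Ruiz and Marino, by date of academy graduation (earlier first): Ruiz (24 Feb 2007) before Marino (10 Jan 2008).
Among Kowalski, Vasquez, Ibarra and Fontaine, paramedic-certified before not paramedic-certified: Kowalski and Vasquez (paramedic-certified) before Ibarra and Fontaine (not paramedic-certified).
Kowalski and Vasquez both have total department service 11 years, so the next rule applies.
Kowalski and Vasquez both have badge number 947, so the next rule applies.
Among Kowalski and Vasquez, by date of academy graduation (earlier first): Kowalski (14 Jun 2007) before Vasquez (9 Feb 2008).
Ibarra and Fontaine both have total department service 14 years, so the next rule applies.
Ibarra and Fontaine both have badge number 217, so the next rule applies.
Among Ibarra and Fontaine, by date of academy graduation (earlier first): Ibarra (10 Dec 2011) before Fontaine (22 Sep 2015).
Oyelaran and Bianchi are each paramedic-certified, so the next rule applies.
Oyelaran and Bianchi both have total department service 22 years, so the next rule applies.
Oyelaran and Bianchi both have badge number 176, so the next rule applies.
Among Oyelaran and Bianchi, by date of academy graduation (earlier first): Oyelaran (25 May 2004) before Bianchi (3 Apr 2009).
Order: Ruiz, Marino, Kowalski, Vasquez, Ibarra, Fontaine, Oyelaran, Bianchi, Eriksen, Johansson.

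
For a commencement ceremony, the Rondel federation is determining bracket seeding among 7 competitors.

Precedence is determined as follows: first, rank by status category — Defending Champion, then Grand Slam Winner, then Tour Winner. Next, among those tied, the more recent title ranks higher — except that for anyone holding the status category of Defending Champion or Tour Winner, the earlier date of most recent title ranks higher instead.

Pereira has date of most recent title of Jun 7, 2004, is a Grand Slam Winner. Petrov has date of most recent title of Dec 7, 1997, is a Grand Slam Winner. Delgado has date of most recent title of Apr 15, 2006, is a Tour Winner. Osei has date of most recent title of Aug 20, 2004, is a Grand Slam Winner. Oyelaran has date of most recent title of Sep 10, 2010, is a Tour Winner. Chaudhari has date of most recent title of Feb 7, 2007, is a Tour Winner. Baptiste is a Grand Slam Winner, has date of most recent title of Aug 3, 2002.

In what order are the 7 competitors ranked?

By status category: Osei, Pereira, Baptiste and Petrov (Grand Slam Winner); then Delgado, Chaudhari and Oyelaran (Tour Winner).
Among Osei, Pereira, Baptiste and Petrov, by date of most recent title (later first): Osei (Aug 20, 2004) before Pereira (Jun 7, 2004) before Baptiste (Aug 3, 2002) before Petrov (Dec 7, 1997).
Among Delgado, Chaudhari and Oyelaran, by date of most recent title (earlier first) (reversed rule for this group): Delgado (Apr 15, 2006) before Chaudhari (Feb 7, 2007) before Oyelaran (Sep 10, 2010).
Full order: Osei, Pereira, Baptiste, Petrov, Delgado, Chaudhari, Oyelaran.

Osei, Pereira, Baptiste, Petrov, Delgado, Chaudhari, Oyelaran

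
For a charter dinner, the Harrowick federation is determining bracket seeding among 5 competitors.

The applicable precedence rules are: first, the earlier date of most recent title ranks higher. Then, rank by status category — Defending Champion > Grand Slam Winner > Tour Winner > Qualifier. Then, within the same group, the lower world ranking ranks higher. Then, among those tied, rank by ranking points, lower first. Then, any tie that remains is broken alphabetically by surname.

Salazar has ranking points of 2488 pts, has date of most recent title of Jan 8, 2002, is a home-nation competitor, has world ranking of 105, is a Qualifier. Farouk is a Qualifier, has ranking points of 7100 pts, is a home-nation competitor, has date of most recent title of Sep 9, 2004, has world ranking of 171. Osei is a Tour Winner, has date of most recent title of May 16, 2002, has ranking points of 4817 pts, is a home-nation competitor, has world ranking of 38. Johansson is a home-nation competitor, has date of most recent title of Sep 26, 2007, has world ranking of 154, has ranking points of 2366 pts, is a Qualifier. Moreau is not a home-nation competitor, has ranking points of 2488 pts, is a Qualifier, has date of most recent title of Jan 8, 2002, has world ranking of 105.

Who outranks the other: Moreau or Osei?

By date of most recent title (earlier first): Moreau and Salazar (both Jan 8, 2002); then Osei (May 16, 2002); then Farouk (Sep 9, 2004); then Johansson (Sep 26, 2007).
Moreau and Salazar are each Qualifier, so the next rule applies.
Moreau and Salazar both have world ranking 105, so the next rule applies.
Moreau and Salazar both have ranking points 2488 pts, so the next rule applies.
Among Moreau and Salazar, alphabetically by surname: Moreau before Salazar.
So Moreau takes precedence.

Moreau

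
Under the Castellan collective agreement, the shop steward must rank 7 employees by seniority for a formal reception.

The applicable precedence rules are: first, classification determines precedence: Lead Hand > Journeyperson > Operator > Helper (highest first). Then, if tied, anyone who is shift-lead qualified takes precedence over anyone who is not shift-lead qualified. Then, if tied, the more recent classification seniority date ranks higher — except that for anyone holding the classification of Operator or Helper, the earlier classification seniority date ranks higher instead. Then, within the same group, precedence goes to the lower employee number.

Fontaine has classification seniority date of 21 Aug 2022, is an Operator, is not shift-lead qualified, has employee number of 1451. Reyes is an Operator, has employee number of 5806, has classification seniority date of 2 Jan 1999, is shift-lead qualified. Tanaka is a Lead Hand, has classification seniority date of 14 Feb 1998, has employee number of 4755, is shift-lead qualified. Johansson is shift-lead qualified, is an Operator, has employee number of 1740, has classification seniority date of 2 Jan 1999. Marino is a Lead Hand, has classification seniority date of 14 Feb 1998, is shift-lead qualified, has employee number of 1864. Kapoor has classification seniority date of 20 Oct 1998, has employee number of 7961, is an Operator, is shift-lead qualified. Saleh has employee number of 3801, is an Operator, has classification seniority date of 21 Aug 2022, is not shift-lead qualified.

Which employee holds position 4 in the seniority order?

Johansson

By classification: Marino and Tanaka (Lead Hand); then Kapoor, Johansson, Reyes, Fontaine and Saleh (Operator).
Marino and Tanaka are each shift-lead qualified, so the next rule applies.
Marino and Tanaka both have classification seniority date 14 Feb 1998, so the next rule applies.
Among Marino and Tanaka, by employee number (lower first): Marino (1864) before Tanaka (4755).
Among Kapoor, Johansson, Reyes, Fontaine and Saleh, shift-lead qualified before not shift-lead qualified: Kapoor, Johansson and Reyes (shift-lead qualified) before Fontaine and Saleh (not shift-lead qualified).
Among Kapoor, Johansson and Reyes, by classification seniority date (earlier first) (reversed rule for this group): Kapoor (20 Oct 1998) before Johansson and Reyes (2 Jan 1999).
Among Johansson and Reyes, by employee number (lower first): Johansson (1740) before Reyes (5806).
Fontaine and Saleh both have classification seniority date 21 Aug 2022, so the next rule applies.
Among Fontaine and Saleh, by employee number (lower first): Fontaine (1451) before Saleh (3801).
Order: Marino, Tanaka, Kapoor, Johansson, Reyes, Fontaine, Saleh.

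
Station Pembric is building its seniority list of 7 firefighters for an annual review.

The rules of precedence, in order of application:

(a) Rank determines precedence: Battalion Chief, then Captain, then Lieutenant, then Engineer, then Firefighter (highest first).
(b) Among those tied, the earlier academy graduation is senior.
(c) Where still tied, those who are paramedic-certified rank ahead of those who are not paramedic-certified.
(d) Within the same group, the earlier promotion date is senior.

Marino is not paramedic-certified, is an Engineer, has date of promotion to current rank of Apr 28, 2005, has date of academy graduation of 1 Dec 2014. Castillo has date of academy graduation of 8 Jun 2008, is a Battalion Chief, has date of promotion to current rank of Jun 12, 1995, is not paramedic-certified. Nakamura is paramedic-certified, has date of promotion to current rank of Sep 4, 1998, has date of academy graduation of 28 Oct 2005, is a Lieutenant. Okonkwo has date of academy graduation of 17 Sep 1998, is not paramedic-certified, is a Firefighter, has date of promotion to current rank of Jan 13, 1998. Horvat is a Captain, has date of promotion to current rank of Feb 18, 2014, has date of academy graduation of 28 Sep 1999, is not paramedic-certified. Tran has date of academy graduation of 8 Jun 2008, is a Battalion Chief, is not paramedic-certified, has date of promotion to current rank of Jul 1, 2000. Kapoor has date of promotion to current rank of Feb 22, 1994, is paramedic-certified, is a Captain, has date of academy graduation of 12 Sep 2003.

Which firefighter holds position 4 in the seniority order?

By rank: Castillo and Tran (Battalion Chief); then Horvat and Kapoor (Captain); then Nakamura (Lieutenant); then Marino (Engineer); then Okonkwo (Firefighter).
Castillo and Tran both have date of academy graduation 8 Jun 2008, so the next rule applies.
Castillo and Tran are each not paramedic-certified, so the next rule applies.
Among Castillo and Tran, by date of promotion to current rank (earlier first): Castillo (Jun 12, 1995) before Tran (Jul 1, 2000).
Among Horvat and Kapoor, by date of academy graduation (earlier first): Horvat (28 Sep 1999) before Kapoor (12 Sep 2003).
Order: Castillo, Tran, Horvat, Kapoor, Nakamura, Marino, Okonkwo.

Kapoor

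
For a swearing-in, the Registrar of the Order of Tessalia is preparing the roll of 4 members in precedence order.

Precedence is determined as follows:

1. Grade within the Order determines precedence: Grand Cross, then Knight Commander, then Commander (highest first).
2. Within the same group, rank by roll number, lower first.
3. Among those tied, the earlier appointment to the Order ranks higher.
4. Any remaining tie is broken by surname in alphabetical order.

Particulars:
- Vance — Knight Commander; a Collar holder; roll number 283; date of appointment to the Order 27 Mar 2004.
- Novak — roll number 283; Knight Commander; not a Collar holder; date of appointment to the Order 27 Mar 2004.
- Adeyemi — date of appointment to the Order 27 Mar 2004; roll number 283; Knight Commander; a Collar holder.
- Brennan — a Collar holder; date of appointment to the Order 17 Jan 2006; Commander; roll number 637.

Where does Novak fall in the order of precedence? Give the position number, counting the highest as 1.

2

By grade within the Order: Adeyemi, Novak and Vance (Knight Commander); then Brennan (Commander).
Adeyemi, Novak and Vance all have roll number 283, so the next rule applies.
Adeyemi, Novak and Vance all have date of appointment to the Order 27 Mar 2004, so the next rule applies.
Among Adeyemi, Novak and Vance, alphabetically by surname: Adeyemi before Novak before Vance.
Order: Adeyemi, Novak, Vance, Brennan. So position 2.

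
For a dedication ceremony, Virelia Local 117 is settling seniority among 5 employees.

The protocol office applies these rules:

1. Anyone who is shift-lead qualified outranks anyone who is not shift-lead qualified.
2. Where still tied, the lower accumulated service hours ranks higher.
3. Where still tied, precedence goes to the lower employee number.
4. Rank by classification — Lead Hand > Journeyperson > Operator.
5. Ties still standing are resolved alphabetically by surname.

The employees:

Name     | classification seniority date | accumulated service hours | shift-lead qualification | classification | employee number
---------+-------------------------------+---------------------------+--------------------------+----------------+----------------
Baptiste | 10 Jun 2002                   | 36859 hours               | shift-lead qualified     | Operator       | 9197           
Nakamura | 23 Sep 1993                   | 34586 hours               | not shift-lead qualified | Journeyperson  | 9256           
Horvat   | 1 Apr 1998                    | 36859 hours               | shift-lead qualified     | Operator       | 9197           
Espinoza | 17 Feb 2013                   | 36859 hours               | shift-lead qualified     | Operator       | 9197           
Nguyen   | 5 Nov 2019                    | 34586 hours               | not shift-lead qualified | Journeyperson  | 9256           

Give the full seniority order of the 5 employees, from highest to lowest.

By the first rule: Baptiste, Espinoza and Horvat (each shift-lead qualified); then Nakamura and Nguyen (both not shift-lead qualified).
Baptiste, Espinoza and Horvat all have accumulated service hours 36859 hours, so the next rule applies.
Baptiste, Espinoza and Horvat all have employee number 9197, so the next rule applies.
Baptiste, Espinoza and Horvat are each Operator, so the next rule applies.
Among Baptiste, Espinoza and Horvat, alphabetically by surname: Baptiste before Espinoza before Horvat.
Nakamura and Nguyen both have accumulated service hours 34586 hours, so the next rule applies.
Nakamura and Nguyen both have employee number 9256, so the next rule applies.
Nakamura and Nguyen are each Journeyperson, so the next rule applies.
Among Nakamura and Nguyen, alphabetically by surname: Nakamura before Nguyen.
Full order: Baptiste, Espinoza, Horvat, Nakamura, Nguyen.

Baptiste, Espinoza, Horvat, Nakamura, Nguyen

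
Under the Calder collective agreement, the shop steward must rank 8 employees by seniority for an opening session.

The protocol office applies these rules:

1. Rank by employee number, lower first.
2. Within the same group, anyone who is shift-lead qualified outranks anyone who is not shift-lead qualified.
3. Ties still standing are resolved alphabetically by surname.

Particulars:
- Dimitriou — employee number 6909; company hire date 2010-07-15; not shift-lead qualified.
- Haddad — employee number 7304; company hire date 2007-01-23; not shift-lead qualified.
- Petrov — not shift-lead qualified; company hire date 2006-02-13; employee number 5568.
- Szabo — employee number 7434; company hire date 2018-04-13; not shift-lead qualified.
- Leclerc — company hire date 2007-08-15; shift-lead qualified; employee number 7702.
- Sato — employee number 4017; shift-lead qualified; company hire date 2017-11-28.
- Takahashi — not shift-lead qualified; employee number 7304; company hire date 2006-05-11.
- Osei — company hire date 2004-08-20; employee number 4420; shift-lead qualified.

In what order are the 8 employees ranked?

Sato, Osei, Petrov, Dimitriou, Haddad, Takahashi, Szabo, Leclerc

By employee number (lower first): Sato (4017); then Osei (4420); then Petrov (5568); then Dimitriou (6909); then Haddad and Takahashi (both 7304); then Szabo (7434); then Leclerc (7702).
Haddad and Takahashi are each not shift-lead qualified, so the next rule applies.
Among Haddad and Takahashi, alphabetically by surname: Haddad before Takahashi.
Full order: Sato, Osei, Petrov, Dimitriou, Haddad, Takahashi, Szabo, Leclerc.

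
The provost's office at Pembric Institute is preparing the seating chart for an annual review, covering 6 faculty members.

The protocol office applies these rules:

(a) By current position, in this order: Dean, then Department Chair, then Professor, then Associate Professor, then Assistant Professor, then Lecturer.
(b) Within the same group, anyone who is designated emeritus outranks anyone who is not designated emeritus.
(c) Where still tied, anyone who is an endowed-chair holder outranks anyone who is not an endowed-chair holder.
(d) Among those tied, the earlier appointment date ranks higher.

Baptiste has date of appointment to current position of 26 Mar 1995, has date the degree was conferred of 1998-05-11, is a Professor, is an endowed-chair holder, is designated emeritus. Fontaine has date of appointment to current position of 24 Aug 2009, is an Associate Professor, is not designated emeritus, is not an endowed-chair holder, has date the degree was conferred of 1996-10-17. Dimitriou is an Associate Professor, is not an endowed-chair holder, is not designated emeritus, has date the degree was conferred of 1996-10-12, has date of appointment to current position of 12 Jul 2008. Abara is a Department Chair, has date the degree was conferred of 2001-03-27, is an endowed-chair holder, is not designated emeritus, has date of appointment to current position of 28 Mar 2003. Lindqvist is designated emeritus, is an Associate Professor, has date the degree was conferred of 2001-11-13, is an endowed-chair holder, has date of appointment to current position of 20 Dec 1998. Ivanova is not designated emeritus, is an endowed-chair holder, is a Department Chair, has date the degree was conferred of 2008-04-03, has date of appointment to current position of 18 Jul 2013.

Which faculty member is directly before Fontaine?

By current position: Abara and Ivanova (Department Chair); then Baptiste (Professor); then Lindqvist, Dimitriou and Fontaine (Associate Professor).
Abara and Ivanova are each not designated emeritus, so the next rule applies.
Abara and Ivanova are each an endowed-chair holder, so the next rule applies.
Among Abara and Ivanova, by date of appointment to current position (earlier first): Abara (28 Mar 2003) before Ivanova (18 Jul 2013).
Among Lindqvist, Dimitriou and Fontaine, designated emeritus before not designated emeritus: Lindqvist (designated emeritus) before Dimitriou and Fontaine (not designated emeritus).
Dimitriou and Fontaine are each not an endowed-chair holder, so the next rule applies.
Among Dimitriou and Fontaine, by date of appointment to current position (earlier first): Dimitriou (12 Jul 2008) before Fontaine (24 Aug 2009).
Order: Abara, Ivanova, Baptiste, Lindqvist, Dimitriou, Fontaine.

Dimitriou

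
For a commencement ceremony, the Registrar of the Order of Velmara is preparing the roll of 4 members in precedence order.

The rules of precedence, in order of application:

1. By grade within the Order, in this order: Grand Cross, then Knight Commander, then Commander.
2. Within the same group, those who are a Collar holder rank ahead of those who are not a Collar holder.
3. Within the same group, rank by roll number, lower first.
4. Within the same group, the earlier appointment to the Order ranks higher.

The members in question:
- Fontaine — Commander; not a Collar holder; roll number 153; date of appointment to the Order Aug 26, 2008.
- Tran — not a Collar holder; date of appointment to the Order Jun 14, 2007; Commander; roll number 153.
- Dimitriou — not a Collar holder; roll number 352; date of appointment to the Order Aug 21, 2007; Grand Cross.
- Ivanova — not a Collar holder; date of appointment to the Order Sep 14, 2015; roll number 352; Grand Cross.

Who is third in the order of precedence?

Tran

By grade within the Order: Dimitriou and Ivanova (Grand Cross); then Tran and Fontaine (Commander).
Dimitriou and Ivanova are each not a Collar holder, so the next rule applies.
Dimitriou and Ivanova both have roll number 352, so the next rule applies.
Among Dimitriou and Ivanova, by date of appointment to the Order (earlier first): Dimitriou (Aug 21, 2007) before Ivanova (Sep 14, 2015).
Tran and Fontaine are each not a Collar holder, so the next rule applies.
Tran and Fontaine both have roll number 153, so the next rule applies.
Among Tran and Fontaine, by date of appointment to the Order (earlier first): Tran (Jun 14, 2007) before Fontaine (Aug 26, 2008).
Order: Dimitriou, Ivanova, Tran, Fontaine.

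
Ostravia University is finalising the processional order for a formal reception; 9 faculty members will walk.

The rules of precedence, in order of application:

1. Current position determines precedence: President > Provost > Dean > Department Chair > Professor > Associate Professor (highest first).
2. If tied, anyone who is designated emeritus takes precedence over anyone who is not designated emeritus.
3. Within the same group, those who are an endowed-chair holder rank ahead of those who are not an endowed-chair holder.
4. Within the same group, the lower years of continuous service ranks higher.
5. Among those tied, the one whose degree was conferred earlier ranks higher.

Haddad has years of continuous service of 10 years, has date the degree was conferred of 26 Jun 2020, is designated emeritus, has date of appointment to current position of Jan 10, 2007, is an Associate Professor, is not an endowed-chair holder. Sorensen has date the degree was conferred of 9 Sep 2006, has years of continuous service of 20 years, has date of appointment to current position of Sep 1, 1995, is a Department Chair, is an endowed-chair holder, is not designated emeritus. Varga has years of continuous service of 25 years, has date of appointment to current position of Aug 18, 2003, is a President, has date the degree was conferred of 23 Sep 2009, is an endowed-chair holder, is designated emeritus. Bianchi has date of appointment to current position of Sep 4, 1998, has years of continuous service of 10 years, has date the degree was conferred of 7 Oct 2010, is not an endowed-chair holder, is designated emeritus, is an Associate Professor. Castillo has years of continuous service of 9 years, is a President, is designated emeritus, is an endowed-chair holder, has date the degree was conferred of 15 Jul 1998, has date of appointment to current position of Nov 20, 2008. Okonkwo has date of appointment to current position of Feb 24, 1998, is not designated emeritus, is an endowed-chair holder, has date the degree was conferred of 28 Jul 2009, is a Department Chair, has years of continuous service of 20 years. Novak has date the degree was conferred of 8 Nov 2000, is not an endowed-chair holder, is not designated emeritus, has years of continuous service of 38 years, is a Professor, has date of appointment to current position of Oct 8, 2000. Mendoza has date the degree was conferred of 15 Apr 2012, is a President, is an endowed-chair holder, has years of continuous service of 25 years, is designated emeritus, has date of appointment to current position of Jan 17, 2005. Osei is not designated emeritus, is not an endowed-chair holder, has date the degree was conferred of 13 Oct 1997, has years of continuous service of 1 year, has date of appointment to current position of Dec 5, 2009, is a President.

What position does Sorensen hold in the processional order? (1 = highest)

By current position: Castillo, Varga, Mendoza and Osei (President); then Sorensen and Okonkwo (Department Chair); then Novak (Professor); then Bianchi and Haddad (Associate Professor).
Among Castillo, Varga, Mendoza and Osei, designated emeritus before not designated emeritus: Castillo, Varga and Mendoza (designated emeritus) before Osei (not designated emeritus).
Castillo, Varga and Mendoza are each an endowed-chair holder, so the next rule applies.
Among Castillo, Varga and Mendoza, by years of continuous service (lower first): Castillo (9 years) before Varga and Mendoza (25 years).
Among Varga and Mendoza, by date the degree was conferred (earlier first): Varga (23 Sep 2009) before Mendoza (15 Apr 2012).
Sorensen and Okonkwo are each not designated emeritus, so the next rule applies.
Sorensen and Okonkwo are each an endowed-chair holder, so the next rule applies.
Sorensen and Okonkwo both have years of continuous service 20 years, so the next rule applies.
Among Sorensen and Okonkwo, by date the degree was conferred (earlier first): Sorensen (9 Sep 2006) before Okonkwo (28 Jul 2009).
Bianchi and Haddad are each designated emeritus, so the next rule applies.
Bianchi and Haddad are each not an endowed-chair holder, so the next rule applies.
Bianchi and Haddad both have years of continuous service 10 years, so the next rule applies.
Among Bianchi and Haddad, by date the degree was conferred (earlier first): Bianchi (7 Oct 2010) before Haddad (26 Jun 2020).
Order: Castillo, Varga, Mendoza, Osei, Sorensen, Okonkwo, Novak, Bianchi, Haddad. So position 5.

5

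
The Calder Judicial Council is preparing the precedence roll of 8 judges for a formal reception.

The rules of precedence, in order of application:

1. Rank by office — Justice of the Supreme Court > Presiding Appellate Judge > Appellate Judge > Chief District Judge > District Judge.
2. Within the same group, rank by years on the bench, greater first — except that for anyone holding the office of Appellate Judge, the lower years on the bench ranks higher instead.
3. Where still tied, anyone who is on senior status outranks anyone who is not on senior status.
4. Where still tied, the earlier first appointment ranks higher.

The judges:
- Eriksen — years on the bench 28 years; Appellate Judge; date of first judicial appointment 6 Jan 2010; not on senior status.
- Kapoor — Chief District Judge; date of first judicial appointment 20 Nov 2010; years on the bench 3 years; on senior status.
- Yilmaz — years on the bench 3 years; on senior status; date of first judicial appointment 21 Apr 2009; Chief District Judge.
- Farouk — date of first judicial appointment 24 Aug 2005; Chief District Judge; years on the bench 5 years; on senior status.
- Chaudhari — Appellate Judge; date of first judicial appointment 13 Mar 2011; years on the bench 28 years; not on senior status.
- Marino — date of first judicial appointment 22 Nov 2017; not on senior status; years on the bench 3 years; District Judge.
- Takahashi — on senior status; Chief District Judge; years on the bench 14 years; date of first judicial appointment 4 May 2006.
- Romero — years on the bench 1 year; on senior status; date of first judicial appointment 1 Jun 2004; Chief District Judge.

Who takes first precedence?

Eriksen

By office: Eriksen and Chaudhari (Appellate Judge); then Takahashi, Farouk, Yilmaz, Kapoor and Romero (Chief District Judge); then Marino (District Judge).
Eriksen and Chaudhari both have years on the bench 28 years, so the next rule applies.
Eriksen and Chaudhari are each not on senior status, so the next rule applies.
Among Eriksen and Chaudhari, by date of first judicial appointment (earlier first): Eriksen (6 Jan 2010) before Chaudhari (13 Mar 2011).
Among Takahashi, Farouk, Yilmaz, Kapoor and Romero, by years on the bench (higher first): Takahashi (14 years) before Farouk (5 years) before Yilmaz and Kapoor (3 years) before Romero (1 year).
Yilmaz and Kapoor are each on senior status, so the next rule applies.
Among Yilmaz and Kapoor, by date of first judicial appointment (earlier first): Yilmaz (21 Apr 2009) before Kapoor (20 Nov 2010).
Order: Eriksen, Chaudhari, Takahashi, Farouk, Yilmaz, Kapoor, Romero, Marino.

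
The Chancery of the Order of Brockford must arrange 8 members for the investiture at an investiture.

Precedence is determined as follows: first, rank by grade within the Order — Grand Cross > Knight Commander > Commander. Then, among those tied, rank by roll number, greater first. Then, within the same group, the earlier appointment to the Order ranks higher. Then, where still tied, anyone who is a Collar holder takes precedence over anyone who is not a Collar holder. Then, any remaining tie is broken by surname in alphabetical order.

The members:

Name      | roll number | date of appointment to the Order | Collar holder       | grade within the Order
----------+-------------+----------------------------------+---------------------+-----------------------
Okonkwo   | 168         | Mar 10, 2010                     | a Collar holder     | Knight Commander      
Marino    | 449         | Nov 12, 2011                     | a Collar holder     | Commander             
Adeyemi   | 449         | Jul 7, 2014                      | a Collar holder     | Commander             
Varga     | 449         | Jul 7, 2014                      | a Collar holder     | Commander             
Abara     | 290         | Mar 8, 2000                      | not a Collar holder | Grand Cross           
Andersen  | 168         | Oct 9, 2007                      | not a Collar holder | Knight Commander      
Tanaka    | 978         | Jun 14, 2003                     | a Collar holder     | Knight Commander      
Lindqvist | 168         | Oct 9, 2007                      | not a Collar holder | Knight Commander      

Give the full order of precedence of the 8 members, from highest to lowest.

By grade within the Order: Abara (Grand Cross); then Tanaka, Andersen, Lindqvist and Okonkwo (Knight Commander); then Marino, Adeyemi and Varga (Commander).
Among Tanaka, Andersen, Lindqvist and Okonkwo, by roll number (higher first): Tanaka (978) before Andersen, Lindqvist and Okonkwo (168).
Among Andersen, Lindqvist and Okonkwo, by date of appointment to the Order (earlier first): Andersen and Lindqvist (Oct 9, 2007) before Okonkwo (Mar 10, 2010).
Andersen and Lindqvist are each not a Collar holder, so the next rule applies.
Among Andersen and Lindqvist, alphabetically by surname: Andersen before Lindqvist.
Marino, Adeyemi and Varga all have roll number 449, so the next rule applies.
Among Marino, Adeyemi and Varga, by date of appointment to the Order (earlier first): Marino (Nov 12, 2011) before Adeyemi and Varga (Jul 7, 2014).
Adeyemi and Varga are each a Collar holder, so the next rule applies.
Among Adeyemi and Varga, alphabetically by surname: Adeyemi before Varga.
Full order: Abara, Tanaka, Andersen, Lindqvist, Okonkwo, Marino, Adeyemi, Varga.

Abara, Tanaka, Andersen, Lindqvist, Okonkwo, Marino, Adeyemi, Varga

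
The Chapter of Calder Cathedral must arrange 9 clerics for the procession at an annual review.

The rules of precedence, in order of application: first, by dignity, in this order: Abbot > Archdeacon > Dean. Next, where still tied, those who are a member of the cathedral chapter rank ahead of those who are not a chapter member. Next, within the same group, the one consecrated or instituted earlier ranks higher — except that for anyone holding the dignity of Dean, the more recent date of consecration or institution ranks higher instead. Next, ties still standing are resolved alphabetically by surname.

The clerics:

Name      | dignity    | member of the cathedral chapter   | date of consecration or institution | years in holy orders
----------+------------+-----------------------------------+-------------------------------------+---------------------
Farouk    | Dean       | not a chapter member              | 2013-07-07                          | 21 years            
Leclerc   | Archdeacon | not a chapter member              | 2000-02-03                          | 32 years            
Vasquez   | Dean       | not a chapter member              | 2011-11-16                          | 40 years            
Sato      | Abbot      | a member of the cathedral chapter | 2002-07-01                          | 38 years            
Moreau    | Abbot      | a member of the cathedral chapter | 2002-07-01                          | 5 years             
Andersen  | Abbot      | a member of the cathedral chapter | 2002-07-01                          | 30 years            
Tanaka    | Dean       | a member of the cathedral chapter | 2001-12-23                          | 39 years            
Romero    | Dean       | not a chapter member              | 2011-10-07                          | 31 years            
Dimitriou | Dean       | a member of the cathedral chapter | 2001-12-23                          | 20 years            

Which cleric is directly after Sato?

By dignity: Andersen, Moreau and Sato (Abbot); then Leclerc (Archdeacon); then Dimitriou, Tanaka, Farouk, Vasquez and Romero (Dean).
Andersen, Moreau and Sato are each a member of the cathedral chapter, so the next rule applies.
Andersen, Moreau and Sato all have date of consecration or institution 2002-07-01, so the next rule applies.
Among Andersen, Moreau and Sato, alphabetically by surname: Andersen before Moreau before Sato.
Among Dimitriou, Tanaka, Farouk, Vasquez and Romero, a member of the cathedral chapter before not a chapter member: Dimitriou and Tanaka (a member of the cathedral chapter) before Farouk, Vasquez and Romero (not a chapter member).
Dimitriou and Tanaka both have date of consecration or institution 2001-12-23, so the next rule applies.
Among Dimitriou and Tanaka, alphabetically by surname: Dimitriou before Tanaka.
Among Farouk, Vasquez and Romero, by date of consecration or institution (later first) (reversed rule for this group): Farouk (2013-07-07) before Vasquez (2011-11-16) before Romero (2011-10-07).
Order: Andersen, Moreau, Sato, Leclerc, Dimitriou, Tanaka, Farouk, Vasquez, Romero.

Leclerc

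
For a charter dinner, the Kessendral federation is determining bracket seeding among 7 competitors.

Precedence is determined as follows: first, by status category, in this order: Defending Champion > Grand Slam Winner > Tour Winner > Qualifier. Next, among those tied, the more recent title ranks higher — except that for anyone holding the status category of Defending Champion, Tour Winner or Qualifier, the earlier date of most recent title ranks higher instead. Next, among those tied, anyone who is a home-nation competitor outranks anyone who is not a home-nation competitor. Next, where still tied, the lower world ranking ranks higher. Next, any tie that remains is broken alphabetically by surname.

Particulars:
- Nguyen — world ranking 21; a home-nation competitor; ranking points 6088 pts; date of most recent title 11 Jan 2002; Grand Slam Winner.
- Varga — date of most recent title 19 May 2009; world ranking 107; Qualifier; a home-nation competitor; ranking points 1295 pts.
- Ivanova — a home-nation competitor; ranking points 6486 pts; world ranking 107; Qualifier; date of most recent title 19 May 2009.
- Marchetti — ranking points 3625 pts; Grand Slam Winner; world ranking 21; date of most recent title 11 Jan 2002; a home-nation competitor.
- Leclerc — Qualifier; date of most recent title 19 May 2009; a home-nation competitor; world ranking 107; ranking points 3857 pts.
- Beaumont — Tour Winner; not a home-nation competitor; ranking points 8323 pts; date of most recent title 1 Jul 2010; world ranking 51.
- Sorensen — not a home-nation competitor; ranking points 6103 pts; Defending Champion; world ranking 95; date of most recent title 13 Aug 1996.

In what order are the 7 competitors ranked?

By status category: Sorensen (Defending Champion); then Marchetti and Nguyen (Grand Slam Winner); then Beaumont (Tour Winner); then Ivanova, Leclerc and Varga (Qualifier).
Marchetti and Nguyen both have date of most recent title 11 Jan 2002, so the next rule applies.
Marchetti and Nguyen are each a home-nation competitor, so the next rule applies.
Marchetti and Nguyen both have world ranking 21, so the next rule applies.
Among Marchetti and Nguyen, alphabetically by surname: Marchetti before Nguyen.
Ivanova, Leclerc and Varga all have date of most recent title 19 May 2009, so the next rule applies.
Ivanova, Leclerc and Varga are each a home-nation competitor, so the next rule applies.
Ivanova, Leclerc and Varga all have world ranking 107, so the next rule applies.
Among Ivanova, Leclerc and Varga, alphabetically by surname: Ivanova before Leclerc before Varga.
Full order: Sorensen, Marchetti, Nguyen, Beaumont, Ivanova, Leclerc, Varga.

Sorensen, Marchetti, Nguyen, Beaumont, Ivanova, Leclerc, Varga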